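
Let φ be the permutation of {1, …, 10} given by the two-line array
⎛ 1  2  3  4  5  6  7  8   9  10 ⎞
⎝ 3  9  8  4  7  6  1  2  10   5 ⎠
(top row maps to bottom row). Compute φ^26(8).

9

Tracing 8 → 2 → … returns to 8 after 8 steps, so 8 lies in an 8-cycle (1 3 8 2 9 10 5 7).
Powers repeat with period 8 on this cycle, and 26 mod 8 = 2, so φ^26(8) = φ^2(8).
Advancing 2 steps from 8: 8 → 2 → 9.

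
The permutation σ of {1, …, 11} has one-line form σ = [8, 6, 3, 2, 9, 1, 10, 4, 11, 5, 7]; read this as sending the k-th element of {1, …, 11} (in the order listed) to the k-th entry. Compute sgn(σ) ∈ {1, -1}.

In disjoint-cycle form the cycle lengths are 5, 5, 1.
A cycle is odd iff its length is even; σ has 0 even-length cycles, so sgn(σ) = (−1)^0 and σ is even.

1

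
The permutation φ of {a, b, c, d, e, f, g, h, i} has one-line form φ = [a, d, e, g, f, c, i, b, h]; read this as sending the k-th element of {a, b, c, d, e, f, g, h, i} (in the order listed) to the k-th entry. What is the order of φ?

Decomposing into disjoint cycles gives cycle lengths 5, 3, 1.
The order of φ is the least common multiple of its cycle lengths: lcm(5, 3) = 15.

15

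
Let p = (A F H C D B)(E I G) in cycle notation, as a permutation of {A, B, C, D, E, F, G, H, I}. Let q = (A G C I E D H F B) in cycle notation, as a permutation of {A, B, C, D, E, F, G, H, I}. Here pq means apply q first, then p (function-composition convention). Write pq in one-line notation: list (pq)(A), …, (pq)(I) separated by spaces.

(pq)(x) = p(q(x)). Computing each image: p(q(A)) = p(G) = E, p(q(B)) = p(A) = F, p(q(C)) = p(I) = G, p(q(D)) = p(H) = C, p(q(E)) = p(D) = B, p(q(F)) = p(B) = A, p(q(G)) = p(C) = D, p(q(H)) = p(F) = H, p(q(I)) = p(E) = I.
Hence pq = [E F G C B A D H I].

E F G C B A D H I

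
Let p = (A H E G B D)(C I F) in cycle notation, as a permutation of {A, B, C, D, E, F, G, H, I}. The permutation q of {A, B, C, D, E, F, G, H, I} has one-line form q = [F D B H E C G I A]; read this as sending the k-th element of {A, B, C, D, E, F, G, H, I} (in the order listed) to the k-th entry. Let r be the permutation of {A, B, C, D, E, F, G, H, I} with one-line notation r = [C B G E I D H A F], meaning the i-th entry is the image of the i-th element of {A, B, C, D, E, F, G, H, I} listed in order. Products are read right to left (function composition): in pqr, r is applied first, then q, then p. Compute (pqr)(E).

H

(pqr)(E) = p(q(r(E))). r(E) = I, then q(I) = A, then p(A) = H, so the result is H.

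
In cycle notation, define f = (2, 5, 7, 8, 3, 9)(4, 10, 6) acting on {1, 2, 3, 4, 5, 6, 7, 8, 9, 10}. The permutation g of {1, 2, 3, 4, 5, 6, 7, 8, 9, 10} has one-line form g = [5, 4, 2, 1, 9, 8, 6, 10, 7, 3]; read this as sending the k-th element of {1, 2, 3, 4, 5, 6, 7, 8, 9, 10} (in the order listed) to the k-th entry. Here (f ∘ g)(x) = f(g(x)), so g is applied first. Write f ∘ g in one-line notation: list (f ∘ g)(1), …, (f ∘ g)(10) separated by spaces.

7 10 5 1 2 3 4 6 8 9

(f ∘ g)(x) = f(g(x)). Computing each image: f(g(1)) = f(5) = 7, f(g(2)) = f(4) = 10, f(g(3)) = f(2) = 5, f(g(4)) = f(1) = 1, f(g(5)) = f(9) = 2, f(g(6)) = f(8) = 3, f(g(7)) = f(6) = 4, f(g(8)) = f(10) = 6, f(g(9)) = f(7) = 8, f(g(10)) = f(3) = 9.
Hence f ∘ g = [7 10 5 1 2 3 4 6 8 9].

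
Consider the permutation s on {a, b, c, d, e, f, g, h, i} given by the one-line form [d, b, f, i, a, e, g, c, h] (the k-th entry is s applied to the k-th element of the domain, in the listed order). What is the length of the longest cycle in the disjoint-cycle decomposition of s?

Decomposing into disjoint cycles gives (a, d, i, h, c, f, e); the longest has length 7.

7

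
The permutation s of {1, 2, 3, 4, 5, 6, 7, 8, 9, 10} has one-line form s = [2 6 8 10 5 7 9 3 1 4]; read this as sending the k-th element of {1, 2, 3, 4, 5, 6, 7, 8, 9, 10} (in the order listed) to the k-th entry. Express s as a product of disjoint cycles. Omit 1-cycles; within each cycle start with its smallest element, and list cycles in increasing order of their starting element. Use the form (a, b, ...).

Start at 1 and follow images: 1 → 2 → 6 → 7 → 9 → 1, giving the cycle (1, 2, 6, 7, 9).
Continuing from each remaining unvisited element yields (1, 2, 6, 7, 9)(3, 8)(4, 10).

(1, 2, 6, 7, 9)(3, 8)(4, 10)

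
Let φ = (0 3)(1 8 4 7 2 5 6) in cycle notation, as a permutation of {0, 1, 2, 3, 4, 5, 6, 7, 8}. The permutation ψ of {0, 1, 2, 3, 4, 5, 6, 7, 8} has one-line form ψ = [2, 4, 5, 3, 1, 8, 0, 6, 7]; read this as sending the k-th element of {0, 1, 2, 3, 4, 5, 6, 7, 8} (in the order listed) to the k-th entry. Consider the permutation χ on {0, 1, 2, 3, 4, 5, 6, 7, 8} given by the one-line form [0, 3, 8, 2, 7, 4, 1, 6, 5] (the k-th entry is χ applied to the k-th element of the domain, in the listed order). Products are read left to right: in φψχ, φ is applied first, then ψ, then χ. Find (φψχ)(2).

(φψχ)(2) = χ(ψ(φ(2))). φ(2) = 5, then ψ(5) = 8, then χ(8) = 5, so the result is 5.

5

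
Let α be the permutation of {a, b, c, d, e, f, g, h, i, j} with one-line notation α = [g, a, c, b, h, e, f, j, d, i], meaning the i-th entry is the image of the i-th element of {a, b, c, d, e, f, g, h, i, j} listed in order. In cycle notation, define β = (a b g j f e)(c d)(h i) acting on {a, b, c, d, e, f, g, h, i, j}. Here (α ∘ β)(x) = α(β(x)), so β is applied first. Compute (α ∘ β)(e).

First apply β: β(e) = a, then α(a) = g. Thus (α ∘ β)(e) = g.

g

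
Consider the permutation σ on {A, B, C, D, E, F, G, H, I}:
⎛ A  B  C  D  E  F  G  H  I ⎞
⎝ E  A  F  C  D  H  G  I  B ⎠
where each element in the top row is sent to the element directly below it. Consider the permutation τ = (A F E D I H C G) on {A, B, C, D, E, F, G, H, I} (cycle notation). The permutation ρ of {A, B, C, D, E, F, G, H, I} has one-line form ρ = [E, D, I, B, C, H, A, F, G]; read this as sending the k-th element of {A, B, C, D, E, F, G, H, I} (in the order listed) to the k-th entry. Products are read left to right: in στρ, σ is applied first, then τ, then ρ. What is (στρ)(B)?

H

Apply the permutations in order: σ(B) = A, then τ(A) = F, then ρ(F) = H. So (στρ)(B) = H.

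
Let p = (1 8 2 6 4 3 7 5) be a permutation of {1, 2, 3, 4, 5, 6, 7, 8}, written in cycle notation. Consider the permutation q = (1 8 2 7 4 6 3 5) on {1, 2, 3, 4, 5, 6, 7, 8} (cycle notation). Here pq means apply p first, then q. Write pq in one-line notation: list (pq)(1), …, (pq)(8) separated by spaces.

2 3 4 5 8 6 1 7

(pq)(x) = q(p(x)). Computing each image: q(p(1)) = q(8) = 2, q(p(2)) = q(6) = 3, q(p(3)) = q(7) = 4, q(p(4)) = q(3) = 5, q(p(5)) = q(1) = 8, q(p(6)) = q(4) = 6, q(p(7)) = q(5) = 1, q(p(8)) = q(2) = 7.
Hence pq = [2 3 4 5 8 6 1 7].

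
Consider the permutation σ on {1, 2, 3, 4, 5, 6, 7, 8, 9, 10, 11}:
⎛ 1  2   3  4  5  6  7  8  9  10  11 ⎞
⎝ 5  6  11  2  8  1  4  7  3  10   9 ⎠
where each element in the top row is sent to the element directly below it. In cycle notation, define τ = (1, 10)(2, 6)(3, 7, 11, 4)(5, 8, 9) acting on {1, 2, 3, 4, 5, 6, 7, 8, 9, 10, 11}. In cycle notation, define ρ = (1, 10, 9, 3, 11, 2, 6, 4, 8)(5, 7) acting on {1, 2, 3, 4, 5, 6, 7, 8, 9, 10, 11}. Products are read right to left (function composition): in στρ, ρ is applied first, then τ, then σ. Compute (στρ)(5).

9

Apply the permutations in order: ρ(5) = 7, then τ(7) = 11, then σ(11) = 9. So (στρ)(5) = 9.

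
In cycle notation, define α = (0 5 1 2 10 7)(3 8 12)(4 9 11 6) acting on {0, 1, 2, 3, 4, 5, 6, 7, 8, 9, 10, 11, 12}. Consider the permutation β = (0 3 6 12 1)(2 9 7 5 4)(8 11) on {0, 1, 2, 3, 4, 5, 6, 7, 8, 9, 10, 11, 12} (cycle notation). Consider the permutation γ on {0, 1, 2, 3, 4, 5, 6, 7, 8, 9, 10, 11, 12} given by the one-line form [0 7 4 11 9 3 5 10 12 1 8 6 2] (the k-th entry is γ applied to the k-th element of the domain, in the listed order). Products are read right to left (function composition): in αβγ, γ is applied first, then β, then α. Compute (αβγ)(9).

5

Chase 9: γ(9) = 1; β(1) = 0; α(0) = 5. Hence (αβγ)(9) = 5.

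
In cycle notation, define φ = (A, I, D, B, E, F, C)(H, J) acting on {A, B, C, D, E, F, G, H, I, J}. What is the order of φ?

14

The disjoint cycles have lengths 7, 2, 1.
Since disjoint cycles commute, ord(φ) = lcm(7, 2) = 14.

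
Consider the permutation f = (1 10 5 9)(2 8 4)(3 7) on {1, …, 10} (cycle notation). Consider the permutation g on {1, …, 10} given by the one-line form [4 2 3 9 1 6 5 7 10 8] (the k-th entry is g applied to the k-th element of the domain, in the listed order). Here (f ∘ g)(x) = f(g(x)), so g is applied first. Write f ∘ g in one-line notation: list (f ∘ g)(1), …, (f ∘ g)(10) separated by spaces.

2 8 7 1 10 6 9 3 5 4

(f ∘ g)(x) = f(g(x)). Computing each image: f(g(1)) = f(4) = 2, f(g(2)) = f(2) = 8, f(g(3)) = f(3) = 7, f(g(4)) = f(9) = 1, f(g(5)) = f(1) = 10, f(g(6)) = f(6) = 6, f(g(7)) = f(5) = 9, f(g(8)) = f(7) = 3, f(g(9)) = f(10) = 5, f(g(10)) = f(8) = 4.
Hence f ∘ g = [2 8 7 1 10 6 9 3 5 4].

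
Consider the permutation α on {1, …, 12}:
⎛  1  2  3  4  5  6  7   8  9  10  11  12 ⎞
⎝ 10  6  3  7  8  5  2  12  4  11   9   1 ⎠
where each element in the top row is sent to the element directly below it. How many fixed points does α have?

The fixed points (elements with α(x) = x) are {3}, so there is 1.

1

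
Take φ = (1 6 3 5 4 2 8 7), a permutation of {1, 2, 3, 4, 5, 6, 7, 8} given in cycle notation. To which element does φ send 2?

In the cycle (1 6 3 5 4 2 8 7), 2 is followed by 8, so φ(2) = 8.

8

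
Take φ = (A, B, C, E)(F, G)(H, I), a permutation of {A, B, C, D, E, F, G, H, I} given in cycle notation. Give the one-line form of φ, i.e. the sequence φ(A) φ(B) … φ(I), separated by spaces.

Each element maps to the next entry in its cycle (wrapping to the front): A→B, B→C, C→E, D→D, E→A, F→G, G→F, H→I, I→H.
So the one-line form is B C E D A G F I H.

B C E D A G F I H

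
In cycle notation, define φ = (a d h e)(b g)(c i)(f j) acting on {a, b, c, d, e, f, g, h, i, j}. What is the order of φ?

4

The cycle type of φ is (4, 2, 2, 2).
The order of φ is the least common multiple of its cycle lengths: lcm(4, 2, 2, 2) = 4.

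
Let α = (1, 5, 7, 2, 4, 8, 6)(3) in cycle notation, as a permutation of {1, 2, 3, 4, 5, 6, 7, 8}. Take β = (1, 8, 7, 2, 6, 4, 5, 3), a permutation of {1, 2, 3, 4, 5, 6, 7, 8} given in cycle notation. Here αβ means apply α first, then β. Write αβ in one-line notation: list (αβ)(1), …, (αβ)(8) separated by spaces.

3 5 1 7 2 8 6 4

Chase each element through α then β: 1 → 5 → 3; 2 → 4 → 5; 3 → 3 → 1; 4 → 8 → 7; 5 → 7 → 2; 6 → 1 → 8; 7 → 2 → 6; 8 → 6 → 4.
So αβ in one-line form is 3 5 1 7 2 8 6 4.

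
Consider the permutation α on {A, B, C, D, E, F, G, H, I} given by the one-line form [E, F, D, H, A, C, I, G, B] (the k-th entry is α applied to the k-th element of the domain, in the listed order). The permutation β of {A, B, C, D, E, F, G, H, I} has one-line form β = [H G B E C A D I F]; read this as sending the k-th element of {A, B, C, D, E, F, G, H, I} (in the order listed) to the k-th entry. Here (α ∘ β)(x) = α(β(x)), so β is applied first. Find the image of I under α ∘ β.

C

β(I) = F, then α(F) = C; composing gives (α ∘ β)(I) = C.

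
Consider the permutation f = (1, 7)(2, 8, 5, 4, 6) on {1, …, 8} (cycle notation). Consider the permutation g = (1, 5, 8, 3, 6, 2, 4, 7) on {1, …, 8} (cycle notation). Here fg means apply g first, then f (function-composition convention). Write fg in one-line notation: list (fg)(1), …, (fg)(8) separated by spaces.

For each element, apply g then f: 1 → 5 → 4; 2 → 4 → 6; 3 → 6 → 2; 4 → 7 → 1; 5 → 8 → 5; 6 → 2 → 8; 7 → 1 → 7; 8 → 3 → 3.
So fg in one-line form is 4 6 2 1 5 8 7 3.

4 6 2 1 5 8 7 3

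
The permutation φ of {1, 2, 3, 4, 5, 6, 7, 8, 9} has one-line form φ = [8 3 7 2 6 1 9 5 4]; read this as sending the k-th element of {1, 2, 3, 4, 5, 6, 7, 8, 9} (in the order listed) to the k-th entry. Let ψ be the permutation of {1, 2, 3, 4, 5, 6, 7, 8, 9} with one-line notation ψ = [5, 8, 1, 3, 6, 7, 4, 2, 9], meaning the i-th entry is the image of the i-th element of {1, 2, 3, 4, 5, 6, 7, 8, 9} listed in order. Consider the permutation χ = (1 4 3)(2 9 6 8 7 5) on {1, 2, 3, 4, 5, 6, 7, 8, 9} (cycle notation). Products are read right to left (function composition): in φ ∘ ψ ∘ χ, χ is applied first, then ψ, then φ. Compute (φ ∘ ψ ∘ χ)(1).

Chase 1: χ(1) = 4; ψ(4) = 3; φ(3) = 7. Hence (φ ∘ ψ ∘ χ)(1) = 7.

7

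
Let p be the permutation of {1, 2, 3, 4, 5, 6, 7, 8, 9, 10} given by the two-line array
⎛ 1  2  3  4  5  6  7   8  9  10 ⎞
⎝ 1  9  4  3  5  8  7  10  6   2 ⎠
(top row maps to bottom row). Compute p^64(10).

Tracing 10 → 2 → … returns to 10 after 5 steps, so 10 lies in a 5-cycle (2, 9, 6, 8, 10).
Powers repeat with period 5 on this cycle, and 64 mod 5 = 4, so p^64(10) = p^4(10).
Advancing 4 steps from 10: 10 → 2 → 9 → 6 → 8.

8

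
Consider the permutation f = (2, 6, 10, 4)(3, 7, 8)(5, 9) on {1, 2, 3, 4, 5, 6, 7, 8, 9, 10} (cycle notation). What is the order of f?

The disjoint cycles have lengths 4, 3, 2, 1.
The order is lcm(4, 3, 2) = 12.

12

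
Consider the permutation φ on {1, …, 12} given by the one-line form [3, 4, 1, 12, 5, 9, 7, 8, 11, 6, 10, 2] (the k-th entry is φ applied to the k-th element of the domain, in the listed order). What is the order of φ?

12

The disjoint-cycle form of φ has cycle lengths 4, 3, 2, 1, 1, 1.
The order is lcm(4, 3, 2) = 12.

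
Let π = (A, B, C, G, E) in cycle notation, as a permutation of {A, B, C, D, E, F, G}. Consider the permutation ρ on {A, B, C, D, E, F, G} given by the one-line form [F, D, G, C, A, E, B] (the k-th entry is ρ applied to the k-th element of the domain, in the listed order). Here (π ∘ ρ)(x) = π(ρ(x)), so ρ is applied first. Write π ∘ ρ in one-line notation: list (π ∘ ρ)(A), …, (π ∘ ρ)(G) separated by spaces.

Chase each element through ρ then π: A → F → F; B → D → D; C → G → E; D → C → G; E → A → B; F → E → A; G → B → C.
So π ∘ ρ in one-line form is F D E G B A C.

F D E G B A C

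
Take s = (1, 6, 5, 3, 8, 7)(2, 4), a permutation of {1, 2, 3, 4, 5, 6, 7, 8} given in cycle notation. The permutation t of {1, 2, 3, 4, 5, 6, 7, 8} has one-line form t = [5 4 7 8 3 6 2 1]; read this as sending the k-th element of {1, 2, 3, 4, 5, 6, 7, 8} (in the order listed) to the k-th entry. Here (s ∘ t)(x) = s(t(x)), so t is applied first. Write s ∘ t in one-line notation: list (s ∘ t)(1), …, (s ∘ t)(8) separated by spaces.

3 2 1 7 8 5 4 6

For each element, apply t then s: 1 → 5 → 3; 2 → 4 → 2; 3 → 7 → 1; 4 → 8 → 7; 5 → 3 → 8; 6 → 6 → 5; 7 → 2 → 4; 8 → 1 → 6.
So s ∘ t in one-line form is 3 2 1 7 8 5 4 6.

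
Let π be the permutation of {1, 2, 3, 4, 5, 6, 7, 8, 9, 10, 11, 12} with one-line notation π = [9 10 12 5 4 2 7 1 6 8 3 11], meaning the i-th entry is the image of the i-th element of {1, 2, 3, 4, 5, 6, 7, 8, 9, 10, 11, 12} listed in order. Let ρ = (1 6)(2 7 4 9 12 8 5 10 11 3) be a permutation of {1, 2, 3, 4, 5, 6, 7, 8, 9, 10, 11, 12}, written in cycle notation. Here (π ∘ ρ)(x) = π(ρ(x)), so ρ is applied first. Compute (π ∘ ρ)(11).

12

ρ(11) = 3, then π(3) = 12; composing gives (π ∘ ρ)(11) = 12.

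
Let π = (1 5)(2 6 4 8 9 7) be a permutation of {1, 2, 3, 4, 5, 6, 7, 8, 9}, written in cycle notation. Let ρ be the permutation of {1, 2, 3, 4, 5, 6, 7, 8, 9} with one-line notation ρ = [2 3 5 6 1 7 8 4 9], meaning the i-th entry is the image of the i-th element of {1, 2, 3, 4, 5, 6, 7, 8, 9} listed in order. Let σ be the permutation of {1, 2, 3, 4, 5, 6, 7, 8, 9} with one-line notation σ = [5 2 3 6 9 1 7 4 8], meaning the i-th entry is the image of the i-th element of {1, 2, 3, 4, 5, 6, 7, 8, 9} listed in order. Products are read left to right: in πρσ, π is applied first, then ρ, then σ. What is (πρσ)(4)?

6

Chase 4: π(4) = 8; ρ(8) = 4; σ(4) = 6. Hence (πρσ)(4) = 6.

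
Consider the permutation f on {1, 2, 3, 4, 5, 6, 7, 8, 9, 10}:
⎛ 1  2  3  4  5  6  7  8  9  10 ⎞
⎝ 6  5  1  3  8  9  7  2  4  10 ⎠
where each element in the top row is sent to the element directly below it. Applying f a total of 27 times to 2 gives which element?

Tracing 2 → 5 → … returns to 2 after 3 steps, so 2 lies in a 3-cycle (2, 5, 8).
Since the cycle has length 3, f^27 acts on it the same as f^0 (27 mod 3 = 0).
So f^27(2) = 2.

2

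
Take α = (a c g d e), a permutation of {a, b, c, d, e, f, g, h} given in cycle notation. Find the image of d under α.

In the cycle (a c g d e), d is followed by e, so α(d) = e.

e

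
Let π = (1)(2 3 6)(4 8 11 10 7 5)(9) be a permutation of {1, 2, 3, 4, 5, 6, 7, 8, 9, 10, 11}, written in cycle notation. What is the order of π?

The cycle type of π is (6, 3, 1, 1).
Since disjoint cycles commute, ord(π) = lcm(6, 3) = 6.

6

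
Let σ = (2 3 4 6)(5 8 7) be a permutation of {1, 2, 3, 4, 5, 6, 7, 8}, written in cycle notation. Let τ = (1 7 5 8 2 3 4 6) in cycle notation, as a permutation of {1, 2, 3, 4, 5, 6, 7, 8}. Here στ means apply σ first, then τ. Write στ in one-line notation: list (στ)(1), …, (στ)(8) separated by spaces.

7 4 6 1 2 3 8 5

(στ)(x) = τ(σ(x)). Computing each image: τ(σ(1)) = τ(1) = 7, τ(σ(2)) = τ(3) = 4, τ(σ(3)) = τ(4) = 6, τ(σ(4)) = τ(6) = 1, τ(σ(5)) = τ(8) = 2, τ(σ(6)) = τ(2) = 3, τ(σ(7)) = τ(5) = 8, τ(σ(8)) = τ(7) = 5.
Hence στ = [7 4 6 1 2 3 8 5].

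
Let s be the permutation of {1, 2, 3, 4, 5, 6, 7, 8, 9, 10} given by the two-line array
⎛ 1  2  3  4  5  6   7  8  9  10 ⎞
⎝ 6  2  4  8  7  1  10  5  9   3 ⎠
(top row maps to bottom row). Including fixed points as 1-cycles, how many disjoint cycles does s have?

4

The cycle decomposition is (1, 6)(2)(3, 4, 8, 5, 7, 10)(9), which has 4 cycles (counting 1-cycles).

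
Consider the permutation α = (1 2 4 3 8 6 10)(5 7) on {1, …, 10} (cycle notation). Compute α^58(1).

1 lies in the 7-cycle (1 2 4 3 8 6 10).
Since the cycle has length 7, α^58 acts on it the same as α^2 (58 mod 7 = 2).
Advancing 2 steps from 1: 1 → 2 → 4.

4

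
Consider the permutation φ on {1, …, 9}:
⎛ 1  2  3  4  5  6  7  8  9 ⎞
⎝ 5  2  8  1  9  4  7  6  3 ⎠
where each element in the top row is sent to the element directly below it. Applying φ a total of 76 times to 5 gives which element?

Tracing 5 → 9 → … returns to 5 after 7 steps, so 5 lies in a 7-cycle (1 5 9 3 8 6 4).
On a 7-cycle, φ^7 is the identity, so φ^76 = φ^6 there (76 ≡ 6 mod 7).
Stepping 6 places around the cycle: 5 → 9 → 3 → 8 → 6 → 4 → 1.

1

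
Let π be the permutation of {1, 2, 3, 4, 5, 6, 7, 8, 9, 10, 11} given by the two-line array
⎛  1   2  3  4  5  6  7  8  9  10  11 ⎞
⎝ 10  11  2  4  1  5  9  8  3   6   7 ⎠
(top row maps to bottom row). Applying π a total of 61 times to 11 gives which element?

7

Tracing 11 → 7 → … returns to 11 after 5 steps, so 11 lies in a 5-cycle (2 11 7 9 3).
Powers repeat with period 5 on this cycle, and 61 mod 5 = 1, so π^61(11) = π^1(11).
Stepping 1 place around the cycle: 11 → 7.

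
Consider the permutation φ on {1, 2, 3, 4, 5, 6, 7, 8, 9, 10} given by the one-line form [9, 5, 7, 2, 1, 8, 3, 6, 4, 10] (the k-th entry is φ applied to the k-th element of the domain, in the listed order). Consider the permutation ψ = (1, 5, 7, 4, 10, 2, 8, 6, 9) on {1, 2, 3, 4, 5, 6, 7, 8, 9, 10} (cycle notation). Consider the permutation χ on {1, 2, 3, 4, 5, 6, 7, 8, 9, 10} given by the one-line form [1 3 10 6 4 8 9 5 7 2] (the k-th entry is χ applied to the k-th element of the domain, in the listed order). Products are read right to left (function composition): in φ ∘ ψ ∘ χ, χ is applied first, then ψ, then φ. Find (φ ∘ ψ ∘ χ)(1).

1

Apply the permutations in order: χ(1) = 1, then ψ(1) = 5, then φ(5) = 1. So (φ ∘ ψ ∘ χ)(1) = 1.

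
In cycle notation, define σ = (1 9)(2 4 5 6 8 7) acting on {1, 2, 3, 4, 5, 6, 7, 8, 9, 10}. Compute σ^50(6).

6 lies in the 6-cycle (2 4 5 6 8 7).
On a 6-cycle, σ^6 is the identity, so σ^50 = σ^2 there (50 ≡ 2 mod 6).
Stepping 2 places around the cycle: 6 → 8 → 7.

7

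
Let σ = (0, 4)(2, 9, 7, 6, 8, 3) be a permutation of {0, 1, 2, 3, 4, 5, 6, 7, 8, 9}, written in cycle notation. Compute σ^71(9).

9 lies in the 6-cycle (2, 9, 7, 6, 8, 3).
Powers repeat with period 6 on this cycle, and 71 mod 6 = 5, so σ^71(9) = σ^5(9).
Stepping 5 places around the cycle: 9 → 7 → 6 → 8 → 3 → 2.

2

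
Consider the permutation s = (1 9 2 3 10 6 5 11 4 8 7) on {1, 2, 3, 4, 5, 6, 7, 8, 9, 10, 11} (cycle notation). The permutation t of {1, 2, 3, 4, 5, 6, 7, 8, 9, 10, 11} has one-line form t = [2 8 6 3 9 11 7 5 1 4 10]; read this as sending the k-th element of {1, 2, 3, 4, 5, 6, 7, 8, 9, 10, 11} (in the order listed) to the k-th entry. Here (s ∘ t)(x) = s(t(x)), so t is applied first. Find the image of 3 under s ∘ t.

t(3) = 6, then s(6) = 5; composing gives (s ∘ t)(3) = 5.

5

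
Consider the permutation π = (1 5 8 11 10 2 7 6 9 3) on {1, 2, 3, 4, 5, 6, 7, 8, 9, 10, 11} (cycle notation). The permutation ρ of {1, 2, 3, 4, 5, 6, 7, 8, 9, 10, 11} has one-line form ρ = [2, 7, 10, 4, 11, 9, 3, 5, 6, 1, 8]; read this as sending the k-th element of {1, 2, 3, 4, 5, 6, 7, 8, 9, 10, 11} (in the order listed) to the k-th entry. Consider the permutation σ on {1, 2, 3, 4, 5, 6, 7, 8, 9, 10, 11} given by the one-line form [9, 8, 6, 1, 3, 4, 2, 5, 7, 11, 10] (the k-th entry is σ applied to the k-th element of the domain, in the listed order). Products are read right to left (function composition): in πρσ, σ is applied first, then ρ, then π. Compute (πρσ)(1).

Apply the permutations in order: σ(1) = 9, then ρ(9) = 6, then π(6) = 9. So (πρσ)(1) = 9.

9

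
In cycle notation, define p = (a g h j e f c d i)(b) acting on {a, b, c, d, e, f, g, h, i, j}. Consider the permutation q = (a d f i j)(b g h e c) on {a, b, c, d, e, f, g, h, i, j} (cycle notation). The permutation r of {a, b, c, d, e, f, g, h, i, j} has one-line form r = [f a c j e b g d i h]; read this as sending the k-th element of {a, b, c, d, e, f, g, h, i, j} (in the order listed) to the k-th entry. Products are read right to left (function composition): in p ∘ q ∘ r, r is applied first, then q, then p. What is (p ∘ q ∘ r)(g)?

j

(p ∘ q ∘ r)(g) = p(q(r(g))). r(g) = g, then q(g) = h, then p(h) = j, so the result is j.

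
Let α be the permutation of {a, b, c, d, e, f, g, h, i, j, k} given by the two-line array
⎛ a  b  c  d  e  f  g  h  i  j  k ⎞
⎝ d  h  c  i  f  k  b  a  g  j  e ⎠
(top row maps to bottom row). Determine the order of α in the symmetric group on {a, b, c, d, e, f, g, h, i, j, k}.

6

The disjoint-cycle form of α has cycle lengths 6, 3, 1, 1.
The order of α is the least common multiple of its cycle lengths: lcm(6, 3) = 6.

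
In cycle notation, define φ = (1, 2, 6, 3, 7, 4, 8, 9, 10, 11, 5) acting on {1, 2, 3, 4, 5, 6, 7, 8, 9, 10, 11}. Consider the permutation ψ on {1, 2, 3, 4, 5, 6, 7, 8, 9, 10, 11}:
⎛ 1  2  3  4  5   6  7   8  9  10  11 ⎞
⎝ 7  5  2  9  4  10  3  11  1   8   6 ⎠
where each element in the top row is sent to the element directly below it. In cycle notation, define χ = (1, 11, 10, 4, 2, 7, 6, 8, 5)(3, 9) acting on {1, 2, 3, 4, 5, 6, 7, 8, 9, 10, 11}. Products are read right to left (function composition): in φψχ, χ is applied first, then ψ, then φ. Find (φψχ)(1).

Apply the permutations in order: χ(1) = 11, then ψ(11) = 6, then φ(6) = 3. So (φψχ)(1) = 3.

3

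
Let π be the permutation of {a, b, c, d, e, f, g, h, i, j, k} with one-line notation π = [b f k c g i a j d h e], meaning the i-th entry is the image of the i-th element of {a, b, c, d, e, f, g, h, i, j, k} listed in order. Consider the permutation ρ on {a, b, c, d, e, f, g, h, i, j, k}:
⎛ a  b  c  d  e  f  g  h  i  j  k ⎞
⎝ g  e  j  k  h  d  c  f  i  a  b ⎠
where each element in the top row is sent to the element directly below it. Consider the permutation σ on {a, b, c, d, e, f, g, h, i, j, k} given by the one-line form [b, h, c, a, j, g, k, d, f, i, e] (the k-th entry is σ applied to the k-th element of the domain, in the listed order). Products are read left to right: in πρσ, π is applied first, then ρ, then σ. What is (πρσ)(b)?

a

(πρσ)(b) = σ(ρ(π(b))). π(b) = f, then ρ(f) = d, then σ(d) = a, so the result is a.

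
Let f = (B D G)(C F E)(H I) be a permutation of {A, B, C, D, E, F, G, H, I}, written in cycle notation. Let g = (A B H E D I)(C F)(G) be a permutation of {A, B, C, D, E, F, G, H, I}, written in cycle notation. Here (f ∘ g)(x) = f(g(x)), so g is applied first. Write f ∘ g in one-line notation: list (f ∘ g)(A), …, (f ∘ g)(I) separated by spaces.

Chase each element through g then f: A → B → D; B → H → I; C → F → E; D → I → H; E → D → G; F → C → F; G → G → B; H → E → C; I → A → A.
Collecting the images, f ∘ g = [D I E H G F B C A].

D I E H G F B C A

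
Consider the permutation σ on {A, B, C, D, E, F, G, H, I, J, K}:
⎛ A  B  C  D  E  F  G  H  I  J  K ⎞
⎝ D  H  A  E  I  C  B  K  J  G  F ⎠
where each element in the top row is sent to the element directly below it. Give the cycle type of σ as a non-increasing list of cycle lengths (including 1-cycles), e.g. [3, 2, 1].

The disjoint cycles are (A D E I J G B H K F C), with lengths 11 in non-increasing order.

[11]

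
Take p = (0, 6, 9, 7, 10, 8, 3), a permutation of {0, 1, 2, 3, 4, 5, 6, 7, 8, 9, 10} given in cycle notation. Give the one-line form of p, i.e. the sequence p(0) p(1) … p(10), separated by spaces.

Image by image: 0↦6, 1↦1, 2↦2, 3↦0, 4↦4, 5↦5, 6↦9, 7↦10, 8↦3, 9↦7, 10↦8.
Listing these in domain order gives 6 1 2 0 4 5 9 10 3 7 8.

6 1 2 0 4 5 9 10 3 7 8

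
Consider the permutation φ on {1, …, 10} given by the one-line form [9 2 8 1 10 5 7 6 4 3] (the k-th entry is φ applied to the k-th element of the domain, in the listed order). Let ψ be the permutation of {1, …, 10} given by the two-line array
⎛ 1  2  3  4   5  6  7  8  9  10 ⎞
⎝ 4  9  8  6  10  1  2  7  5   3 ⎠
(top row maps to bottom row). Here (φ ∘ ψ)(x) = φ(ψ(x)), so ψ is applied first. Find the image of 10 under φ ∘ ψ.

(φ ∘ ψ)(10) = φ(ψ(10)). ψ(10) = 3, then φ(3) = 8. So (φ ∘ ψ)(10) = 8.

8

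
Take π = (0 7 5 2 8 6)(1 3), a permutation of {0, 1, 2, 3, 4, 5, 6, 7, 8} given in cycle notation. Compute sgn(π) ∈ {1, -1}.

The cycle lengths are 6, 2, 1.
A cycle is odd iff its length is even; π has 2 even-length cycles, so sgn(π) = (−1)^2 and π is even.

1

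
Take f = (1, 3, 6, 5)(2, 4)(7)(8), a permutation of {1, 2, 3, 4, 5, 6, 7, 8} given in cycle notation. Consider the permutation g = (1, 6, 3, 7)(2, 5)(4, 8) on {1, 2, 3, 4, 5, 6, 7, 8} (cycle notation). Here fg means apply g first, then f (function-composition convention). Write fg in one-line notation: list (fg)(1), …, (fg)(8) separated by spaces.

5 1 7 8 4 6 3 2

Chase each element through g then f: 1 → 6 → 5; 2 → 5 → 1; 3 → 7 → 7; 4 → 8 → 8; 5 → 2 → 4; 6 → 3 → 6; 7 → 1 → 3; 8 → 4 → 2.
Collecting the images, fg = [5 1 7 8 4 6 3 2].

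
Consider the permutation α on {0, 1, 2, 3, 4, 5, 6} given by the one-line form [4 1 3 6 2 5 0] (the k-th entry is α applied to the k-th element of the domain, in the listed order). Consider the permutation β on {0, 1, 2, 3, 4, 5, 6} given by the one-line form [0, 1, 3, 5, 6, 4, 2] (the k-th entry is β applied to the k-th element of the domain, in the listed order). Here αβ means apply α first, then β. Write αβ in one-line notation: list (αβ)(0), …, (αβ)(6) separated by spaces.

(αβ)(x) = β(α(x)). Computing each image: β(α(0)) = β(4) = 6, β(α(1)) = β(1) = 1, β(α(2)) = β(3) = 5, β(α(3)) = β(6) = 2, β(α(4)) = β(2) = 3, β(α(5)) = β(5) = 4, β(α(6)) = β(0) = 0.
Hence αβ = [6 1 5 2 3 4 0].

6 1 5 2 3 4 0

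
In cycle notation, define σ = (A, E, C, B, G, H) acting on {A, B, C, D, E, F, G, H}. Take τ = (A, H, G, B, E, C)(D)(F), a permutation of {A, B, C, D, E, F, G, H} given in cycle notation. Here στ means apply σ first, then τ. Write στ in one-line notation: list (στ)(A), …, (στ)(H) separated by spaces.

For each element, apply σ then τ: A → E → C; B → G → B; C → B → E; D → D → D; E → C → A; F → F → F; G → H → G; H → A → H.
Collecting the images, στ = [C B E D A F G H].

C B E D A F G H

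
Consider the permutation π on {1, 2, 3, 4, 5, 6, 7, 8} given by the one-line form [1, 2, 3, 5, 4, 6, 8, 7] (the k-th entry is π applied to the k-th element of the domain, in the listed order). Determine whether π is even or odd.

even

In disjoint-cycle form the cycle lengths are 2, 2, 1, 1, 1, 1.
A cycle of length ℓ contributes ℓ−1 transpositions, so π is a product of 1 + 1 = 2 transpositions — even.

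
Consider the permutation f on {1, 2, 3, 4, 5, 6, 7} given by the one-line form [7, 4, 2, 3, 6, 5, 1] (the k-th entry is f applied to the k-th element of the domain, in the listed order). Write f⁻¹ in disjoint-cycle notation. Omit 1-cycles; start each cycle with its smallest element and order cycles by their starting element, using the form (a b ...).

First write f in disjoint cycles: (1 7)(2 4 3)(5 6).
The inverse reverses every cycle; in canonical form, f⁻¹ = (1 7)(2 3 4)(5 6).

(1 7)(2 3 4)(5 6)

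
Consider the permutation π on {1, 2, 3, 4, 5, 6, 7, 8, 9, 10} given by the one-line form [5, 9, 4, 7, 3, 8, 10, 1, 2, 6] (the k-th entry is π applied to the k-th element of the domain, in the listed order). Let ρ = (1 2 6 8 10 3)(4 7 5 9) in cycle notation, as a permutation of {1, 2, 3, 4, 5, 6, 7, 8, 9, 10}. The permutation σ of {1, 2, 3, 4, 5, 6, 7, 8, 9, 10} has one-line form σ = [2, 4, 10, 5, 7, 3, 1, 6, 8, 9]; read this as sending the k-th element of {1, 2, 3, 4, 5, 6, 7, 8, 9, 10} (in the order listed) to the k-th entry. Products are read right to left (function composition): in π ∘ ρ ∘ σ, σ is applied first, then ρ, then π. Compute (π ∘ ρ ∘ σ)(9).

Apply the permutations in order: σ(9) = 8, then ρ(8) = 10, then π(10) = 6. So (π ∘ ρ ∘ σ)(9) = 6.

6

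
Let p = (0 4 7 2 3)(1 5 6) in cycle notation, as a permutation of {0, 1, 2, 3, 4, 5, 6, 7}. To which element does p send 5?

In the cycle (1 5 6), 5 is followed by 6, so p(5) = 6.

6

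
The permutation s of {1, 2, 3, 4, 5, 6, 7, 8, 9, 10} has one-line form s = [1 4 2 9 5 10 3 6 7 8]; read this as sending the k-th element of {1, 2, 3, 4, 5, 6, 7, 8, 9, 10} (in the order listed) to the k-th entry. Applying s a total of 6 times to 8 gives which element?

8

Tracing 8 → 6 → … returns to 8 after 3 steps, so 8 lies in a 3-cycle (6 10 8).
On a 3-cycle, s^3 is the identity, so s^6 = s^0 there (6 ≡ 0 mod 3).
So s^6(8) = 8.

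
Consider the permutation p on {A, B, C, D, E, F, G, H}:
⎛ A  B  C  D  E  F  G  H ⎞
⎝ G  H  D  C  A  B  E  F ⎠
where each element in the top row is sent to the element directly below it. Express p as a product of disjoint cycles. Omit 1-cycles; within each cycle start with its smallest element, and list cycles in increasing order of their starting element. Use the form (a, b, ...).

(A, G, E)(B, H, F)(C, D)

Iterating p from A gives A → G → E → A; that is the 3-cycle (A, G, E).
Repeating from the next unused element and collecting all non-trivial cycles gives (A, G, E)(B, H, F)(C, D).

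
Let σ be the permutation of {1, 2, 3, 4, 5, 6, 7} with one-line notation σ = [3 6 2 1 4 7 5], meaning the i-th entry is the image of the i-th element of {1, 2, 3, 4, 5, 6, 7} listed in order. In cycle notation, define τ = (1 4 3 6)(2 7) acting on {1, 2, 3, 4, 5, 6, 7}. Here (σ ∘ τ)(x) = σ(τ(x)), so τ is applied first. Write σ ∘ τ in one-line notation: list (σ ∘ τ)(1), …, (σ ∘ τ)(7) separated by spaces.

Chase each element through τ then σ: 1 → 4 → 1; 2 → 7 → 5; 3 → 6 → 7; 4 → 3 → 2; 5 → 5 → 4; 6 → 1 → 3; 7 → 2 → 6.
Collecting the images, σ ∘ τ = [1 5 7 2 4 3 6].

1 5 7 2 4 3 6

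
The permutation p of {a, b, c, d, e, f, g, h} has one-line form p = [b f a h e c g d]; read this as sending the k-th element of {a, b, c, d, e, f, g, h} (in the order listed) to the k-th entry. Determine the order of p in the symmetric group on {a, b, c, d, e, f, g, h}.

4

Decomposing into disjoint cycles gives cycle lengths 4, 2, 1, 1.
Since disjoint cycles commute, ord(p) = lcm(4, 2) = 4.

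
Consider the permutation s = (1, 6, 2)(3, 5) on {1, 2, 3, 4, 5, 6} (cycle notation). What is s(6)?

2

Within (1, 6, 2), 6 ↦ 2.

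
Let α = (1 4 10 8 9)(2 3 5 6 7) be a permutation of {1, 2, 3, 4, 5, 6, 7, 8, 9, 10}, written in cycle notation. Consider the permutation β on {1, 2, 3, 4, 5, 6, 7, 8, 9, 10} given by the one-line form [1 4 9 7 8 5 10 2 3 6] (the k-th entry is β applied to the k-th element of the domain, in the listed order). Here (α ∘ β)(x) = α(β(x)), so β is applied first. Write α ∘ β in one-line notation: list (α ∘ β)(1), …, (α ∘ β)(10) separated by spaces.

(α ∘ β)(x) = α(β(x)). Computing each image: α(β(1)) = α(1) = 4, α(β(2)) = α(4) = 10, α(β(3)) = α(9) = 1, α(β(4)) = α(7) = 2, α(β(5)) = α(8) = 9, α(β(6)) = α(5) = 6, α(β(7)) = α(10) = 8, α(β(8)) = α(2) = 3, α(β(9)) = α(3) = 5, α(β(10)) = α(6) = 7.
Hence α ∘ β = [4 10 1 2 9 6 8 3 5 7].

4 10 1 2 9 6 8 3 5 7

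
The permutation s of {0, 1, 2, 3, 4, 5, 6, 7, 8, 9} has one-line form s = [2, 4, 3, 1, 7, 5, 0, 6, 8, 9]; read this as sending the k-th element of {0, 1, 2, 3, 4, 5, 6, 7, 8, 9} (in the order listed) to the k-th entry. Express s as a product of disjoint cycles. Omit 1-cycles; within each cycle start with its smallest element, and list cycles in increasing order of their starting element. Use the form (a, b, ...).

Iterating s from 0 gives 0 → 2 → 3 → 1 → 4 → 7 → 6 → 0; that is the 7-cycle (0, 2, 3, 1, 4, 7, 6).
Continuing from each remaining unvisited element yields (0, 2, 3, 1, 4, 7, 6).

(0, 2, 3, 1, 4, 7, 6)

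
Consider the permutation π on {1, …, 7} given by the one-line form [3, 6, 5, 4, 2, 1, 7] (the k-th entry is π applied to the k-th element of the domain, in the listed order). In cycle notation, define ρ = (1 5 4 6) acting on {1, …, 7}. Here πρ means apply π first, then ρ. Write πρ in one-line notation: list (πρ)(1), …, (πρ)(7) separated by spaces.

3 1 4 6 2 5 7

(πρ)(x) = ρ(π(x)). Computing each image: ρ(π(1)) = ρ(3) = 3, ρ(π(2)) = ρ(6) = 1, ρ(π(3)) = ρ(5) = 4, ρ(π(4)) = ρ(4) = 6, ρ(π(5)) = ρ(2) = 2, ρ(π(6)) = ρ(1) = 5, ρ(π(7)) = ρ(7) = 7.
Hence πρ = [3 1 4 6 2 5 7].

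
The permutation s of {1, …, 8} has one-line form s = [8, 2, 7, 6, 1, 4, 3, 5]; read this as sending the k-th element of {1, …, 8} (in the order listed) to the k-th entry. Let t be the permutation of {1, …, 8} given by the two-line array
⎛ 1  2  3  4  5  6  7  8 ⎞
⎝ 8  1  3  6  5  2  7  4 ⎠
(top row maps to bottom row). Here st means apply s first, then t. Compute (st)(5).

8

First apply s: s(5) = 1, then t(1) = 8. Thus (st)(5) = 8.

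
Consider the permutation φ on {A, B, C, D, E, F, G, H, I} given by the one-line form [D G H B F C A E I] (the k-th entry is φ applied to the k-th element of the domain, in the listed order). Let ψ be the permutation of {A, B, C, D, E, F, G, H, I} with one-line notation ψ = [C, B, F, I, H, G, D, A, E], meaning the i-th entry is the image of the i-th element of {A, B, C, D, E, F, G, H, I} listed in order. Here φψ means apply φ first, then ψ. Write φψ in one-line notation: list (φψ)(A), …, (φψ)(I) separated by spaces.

I D A B G F C H E

For each element, apply φ then ψ: A → D → I; B → G → D; C → H → A; D → B → B; E → F → G; F → C → F; G → A → C; H → E → H; I → I → E.
Collecting the images, φψ = [I D A B G F C H E].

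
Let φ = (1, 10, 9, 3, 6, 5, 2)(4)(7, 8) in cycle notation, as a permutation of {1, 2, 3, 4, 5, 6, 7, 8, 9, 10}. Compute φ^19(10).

10 lies in the 7-cycle (1, 10, 9, 3, 6, 5, 2).
Powers repeat with period 7 on this cycle, and 19 mod 7 = 5, so φ^19(10) = φ^5(10).
Advancing 5 steps from 10: 10 → 9 → 3 → 6 → 5 → 2.

2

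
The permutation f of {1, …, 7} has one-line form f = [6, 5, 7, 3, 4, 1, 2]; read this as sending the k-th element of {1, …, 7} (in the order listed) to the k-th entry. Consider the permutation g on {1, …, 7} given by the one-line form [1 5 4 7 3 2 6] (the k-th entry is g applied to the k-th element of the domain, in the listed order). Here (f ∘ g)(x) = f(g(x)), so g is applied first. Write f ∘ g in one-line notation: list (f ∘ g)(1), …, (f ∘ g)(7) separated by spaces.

6 4 3 2 7 5 1

Chase each element through g then f: 1 → 1 → 6; 2 → 5 → 4; 3 → 4 → 3; 4 → 7 → 2; 5 → 3 → 7; 6 → 2 → 5; 7 → 6 → 1.
Collecting the images, f ∘ g = [6 4 3 2 7 5 1].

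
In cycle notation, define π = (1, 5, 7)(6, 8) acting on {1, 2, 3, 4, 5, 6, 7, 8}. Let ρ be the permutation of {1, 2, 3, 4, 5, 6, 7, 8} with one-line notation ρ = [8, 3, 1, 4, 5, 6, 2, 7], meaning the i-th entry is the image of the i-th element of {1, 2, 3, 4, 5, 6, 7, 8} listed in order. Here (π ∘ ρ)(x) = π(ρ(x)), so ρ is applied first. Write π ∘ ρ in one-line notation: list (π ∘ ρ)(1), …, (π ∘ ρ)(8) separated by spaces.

6 3 5 4 7 8 2 1

Chase each element through ρ then π: 1 → 8 → 6; 2 → 3 → 3; 3 → 1 → 5; 4 → 4 → 4; 5 → 5 → 7; 6 → 6 → 8; 7 → 2 → 2; 8 → 7 → 1.
Collecting the images, π ∘ ρ = [6 3 5 4 7 8 2 1].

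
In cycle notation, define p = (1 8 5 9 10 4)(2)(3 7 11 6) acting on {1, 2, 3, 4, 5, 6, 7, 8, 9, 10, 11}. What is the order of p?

12

The cycle type of p is (6, 4, 1).
The order of p is the least common multiple of its cycle lengths: lcm(6, 4) = 12.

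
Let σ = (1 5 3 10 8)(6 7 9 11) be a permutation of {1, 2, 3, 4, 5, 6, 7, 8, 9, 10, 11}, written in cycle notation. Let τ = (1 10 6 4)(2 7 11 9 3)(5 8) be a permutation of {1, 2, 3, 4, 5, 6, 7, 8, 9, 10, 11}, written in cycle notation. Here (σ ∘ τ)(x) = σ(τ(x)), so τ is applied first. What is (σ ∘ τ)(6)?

4

First apply τ: τ(6) = 4, then σ(4) = 4. Thus (σ ∘ τ)(6) = 4.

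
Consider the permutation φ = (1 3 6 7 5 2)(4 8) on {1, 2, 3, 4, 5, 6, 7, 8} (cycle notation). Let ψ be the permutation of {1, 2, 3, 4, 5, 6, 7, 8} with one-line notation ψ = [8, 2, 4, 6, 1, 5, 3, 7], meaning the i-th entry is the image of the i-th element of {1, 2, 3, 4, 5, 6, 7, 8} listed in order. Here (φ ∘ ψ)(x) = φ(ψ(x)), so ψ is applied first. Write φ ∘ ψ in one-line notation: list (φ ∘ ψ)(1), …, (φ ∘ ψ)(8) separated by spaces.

4 1 8 7 3 2 6 5

Chase each element through ψ then φ: 1 → 8 → 4; 2 → 2 → 1; 3 → 4 → 8; 4 → 6 → 7; 5 → 1 → 3; 6 → 5 → 2; 7 → 3 → 6; 8 → 7 → 5.
So φ ∘ ψ in one-line form is 4 1 8 7 3 2 6 5.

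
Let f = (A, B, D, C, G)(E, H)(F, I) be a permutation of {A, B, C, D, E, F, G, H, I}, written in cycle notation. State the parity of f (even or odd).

even

The cycle lengths are 5, 2, 2.
A cycle of length ℓ contributes ℓ−1 transpositions, so f is a product of 4 + 1 + 1 = 6 transpositions — even.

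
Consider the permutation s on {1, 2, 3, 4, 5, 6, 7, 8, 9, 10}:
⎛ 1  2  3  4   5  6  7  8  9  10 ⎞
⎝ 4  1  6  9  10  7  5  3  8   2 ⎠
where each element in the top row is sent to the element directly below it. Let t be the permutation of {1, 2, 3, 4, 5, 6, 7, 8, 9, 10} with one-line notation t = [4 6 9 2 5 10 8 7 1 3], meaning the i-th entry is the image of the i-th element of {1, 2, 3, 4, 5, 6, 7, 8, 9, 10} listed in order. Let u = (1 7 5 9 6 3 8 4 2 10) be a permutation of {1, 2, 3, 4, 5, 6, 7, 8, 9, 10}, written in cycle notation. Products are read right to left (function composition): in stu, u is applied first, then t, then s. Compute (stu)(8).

Chase 8: u(8) = 4; t(4) = 2; s(2) = 1. Hence (stu)(8) = 1.

1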